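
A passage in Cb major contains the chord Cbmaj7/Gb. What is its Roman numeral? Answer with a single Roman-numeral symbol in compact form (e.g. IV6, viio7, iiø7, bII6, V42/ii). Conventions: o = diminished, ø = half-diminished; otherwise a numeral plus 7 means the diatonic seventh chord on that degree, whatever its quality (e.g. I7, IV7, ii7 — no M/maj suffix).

Stacked in thirds the chord is Cb-Eb-Gb-Bb: a major seventh chord on Cb.
Cb is scale degree 1 in Cb major, and a major seventh chord on that degree is written I7.
With Gb in the bass the chord is in second inversion, so the figured bass is 43.

I43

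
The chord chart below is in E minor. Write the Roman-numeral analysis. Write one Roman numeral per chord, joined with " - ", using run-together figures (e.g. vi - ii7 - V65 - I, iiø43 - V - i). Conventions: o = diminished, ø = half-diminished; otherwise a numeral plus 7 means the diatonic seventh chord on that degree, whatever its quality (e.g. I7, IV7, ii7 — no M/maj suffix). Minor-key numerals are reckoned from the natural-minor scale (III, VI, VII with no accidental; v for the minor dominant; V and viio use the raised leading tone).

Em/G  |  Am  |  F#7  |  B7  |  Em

i6 - iv - V7/V - V7 - i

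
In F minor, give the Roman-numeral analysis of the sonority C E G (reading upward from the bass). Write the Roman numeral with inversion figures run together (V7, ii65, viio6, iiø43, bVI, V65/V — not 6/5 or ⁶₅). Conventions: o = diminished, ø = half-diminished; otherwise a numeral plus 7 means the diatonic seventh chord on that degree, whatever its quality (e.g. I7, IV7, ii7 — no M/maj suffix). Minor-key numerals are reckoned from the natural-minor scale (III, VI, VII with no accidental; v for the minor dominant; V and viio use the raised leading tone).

V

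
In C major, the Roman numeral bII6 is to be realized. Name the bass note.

bII in C major has root Db; the chord is Db-F-Ab.
The figure 6 means first inversion — the third is in the bass.

F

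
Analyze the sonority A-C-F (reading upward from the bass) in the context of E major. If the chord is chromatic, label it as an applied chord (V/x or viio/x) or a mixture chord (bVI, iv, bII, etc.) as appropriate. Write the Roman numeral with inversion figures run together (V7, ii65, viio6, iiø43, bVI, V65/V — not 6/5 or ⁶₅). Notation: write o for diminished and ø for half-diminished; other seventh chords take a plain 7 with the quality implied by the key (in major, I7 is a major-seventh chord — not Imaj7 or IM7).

bII6

The pitches F-A-C form a major triad rooted on F.
F is the lowered second degree of E major (diatonic 2 would be F#). This is the Neapolitan sixth — a major triad on the lowered second degree, here in its customary first inversion.
With A in the bass the chord is in first inversion, so the figured bass is 6.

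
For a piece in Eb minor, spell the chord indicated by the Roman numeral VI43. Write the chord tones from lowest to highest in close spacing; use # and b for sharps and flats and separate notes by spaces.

In Eb minor, scale degree 6 is Cb, and the diatonic chord built there is a major seventh chord.
Stacking thirds from Cb gives Cb-Eb-Gb-Bb.
With the 43 figure the chord is in second inversion; from the bass Gb upward in close position it reads Gb-Bb-Cb-Eb.

Gb Bb Cb Eb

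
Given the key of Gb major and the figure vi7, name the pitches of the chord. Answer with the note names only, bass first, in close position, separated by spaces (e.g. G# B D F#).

Eb Gb Bb Db

The numeral's case and figure indicate a minor seventh chord. In Gb major its root, scale degree 6, is Eb.
Stacking thirds from Eb gives Eb-Gb-Bb-Db.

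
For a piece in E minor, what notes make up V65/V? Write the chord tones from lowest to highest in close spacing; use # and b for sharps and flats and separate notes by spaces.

A# C# E F#

The slash means an applied dominant: we want the dominant of V. In E minor, V is B major, and its dominant is built on F#.
Building a dominant seventh chord on F# gives F#-A#-C#-E.
The figured bass 65 indicates first inversion, placing the third (A#) in the bass: A#-C#-E-F#.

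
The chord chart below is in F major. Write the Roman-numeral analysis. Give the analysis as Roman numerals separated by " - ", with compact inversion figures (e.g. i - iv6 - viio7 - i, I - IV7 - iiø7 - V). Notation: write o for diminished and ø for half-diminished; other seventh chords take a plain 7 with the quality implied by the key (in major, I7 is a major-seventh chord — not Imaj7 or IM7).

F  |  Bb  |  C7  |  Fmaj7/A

I - IV - V7 - I65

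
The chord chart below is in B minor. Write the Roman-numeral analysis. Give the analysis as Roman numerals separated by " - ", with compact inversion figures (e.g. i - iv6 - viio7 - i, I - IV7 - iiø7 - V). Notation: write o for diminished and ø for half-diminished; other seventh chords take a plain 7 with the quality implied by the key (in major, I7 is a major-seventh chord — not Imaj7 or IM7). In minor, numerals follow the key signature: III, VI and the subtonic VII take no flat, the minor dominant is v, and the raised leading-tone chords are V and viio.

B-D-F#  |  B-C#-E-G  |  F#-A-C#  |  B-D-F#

i - iiø42 - v - i

B-D-F#: root B is the tonic; minor triad there is i.
B-C#-E-G: root C# is the supertonic; half-diminished seventh chord there is iiø42.
F#-A-C#: minor triad on F# = scale degree 5 → v.
B-D-F# has root B, degree 1 in B minor, so i.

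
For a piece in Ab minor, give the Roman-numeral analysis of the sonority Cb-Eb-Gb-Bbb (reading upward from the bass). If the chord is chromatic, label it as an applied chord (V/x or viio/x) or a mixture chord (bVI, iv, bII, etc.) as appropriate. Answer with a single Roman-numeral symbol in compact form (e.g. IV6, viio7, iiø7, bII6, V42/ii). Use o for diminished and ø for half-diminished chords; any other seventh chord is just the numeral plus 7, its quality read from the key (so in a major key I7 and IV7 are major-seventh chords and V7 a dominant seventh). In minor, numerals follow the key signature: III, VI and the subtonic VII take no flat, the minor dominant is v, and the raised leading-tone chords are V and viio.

Stacked in thirds the chord is Cb-Eb-Gb-Bbb: a dominant seventh chord on Cb.
Cb is not a diatonic chord root with this quality in Ab minor, but it lies a perfect fifth above Fb (VI), so the chord functions as an applied dominant of VI.

V7/VI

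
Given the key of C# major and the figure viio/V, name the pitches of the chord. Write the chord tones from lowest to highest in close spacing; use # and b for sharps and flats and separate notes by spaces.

viio/V is a secondary leading-tone chord. The target V is G# in C# major; the applied chord is rooted a semitone below, on F##.
Building a diminished triad on F## gives F##-A#-C#.

F## A# C#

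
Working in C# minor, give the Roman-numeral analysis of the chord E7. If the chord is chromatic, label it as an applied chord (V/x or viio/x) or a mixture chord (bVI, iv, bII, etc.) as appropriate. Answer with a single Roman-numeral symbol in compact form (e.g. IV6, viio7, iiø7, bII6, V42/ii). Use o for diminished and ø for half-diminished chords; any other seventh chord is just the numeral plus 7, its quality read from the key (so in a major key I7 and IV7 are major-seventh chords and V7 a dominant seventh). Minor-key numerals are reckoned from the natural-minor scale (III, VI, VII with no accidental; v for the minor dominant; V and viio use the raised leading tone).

Stacked in thirds the chord is E-G#-B-D: a dominant seventh chord on E.
E is not a diatonic chord root with this quality in C# minor, but it lies a perfect fifth above A (VI), so the chord functions as an applied dominant of VI.

V7/VI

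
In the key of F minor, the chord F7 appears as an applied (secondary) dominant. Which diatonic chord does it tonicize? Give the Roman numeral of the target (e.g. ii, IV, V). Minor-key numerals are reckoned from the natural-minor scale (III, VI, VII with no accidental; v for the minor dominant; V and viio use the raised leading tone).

iv

The chord is a dominant seventh chord on F.
A dominant resolves down a perfect fifth: F → Bb. In F minor, Bb is scale degree 4, i.e. iv.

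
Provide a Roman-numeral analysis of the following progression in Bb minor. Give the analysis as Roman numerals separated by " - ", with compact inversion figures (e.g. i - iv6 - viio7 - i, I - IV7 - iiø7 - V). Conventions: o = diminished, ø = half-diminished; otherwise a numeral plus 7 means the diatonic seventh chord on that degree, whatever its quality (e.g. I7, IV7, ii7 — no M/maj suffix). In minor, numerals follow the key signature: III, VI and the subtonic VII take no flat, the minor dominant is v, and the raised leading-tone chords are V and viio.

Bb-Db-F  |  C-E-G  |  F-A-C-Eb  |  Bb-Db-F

i - V/V - V7 - i

Bb-Db-F: root Bb is the tonic; minor triad there is i.
C-E-G: a major triad on C, the applied dominant of V → V/V.
F-A-C-Eb: root F is the dominant; dominant seventh chord there is V7.
Bb-Db-F: root Bb is the tonic; minor triad there is i.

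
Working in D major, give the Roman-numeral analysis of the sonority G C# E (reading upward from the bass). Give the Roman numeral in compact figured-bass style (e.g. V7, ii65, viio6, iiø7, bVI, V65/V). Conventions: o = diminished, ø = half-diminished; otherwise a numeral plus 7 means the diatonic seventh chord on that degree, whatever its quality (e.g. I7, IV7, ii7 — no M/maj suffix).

The pitches C#-E-G form a diminished triad rooted on C#.
C# is scale degree 7 in D major, and a diminished triad on that degree is written viio.
With G in the bass the chord is in second inversion, so the figured bass is 64.

viio64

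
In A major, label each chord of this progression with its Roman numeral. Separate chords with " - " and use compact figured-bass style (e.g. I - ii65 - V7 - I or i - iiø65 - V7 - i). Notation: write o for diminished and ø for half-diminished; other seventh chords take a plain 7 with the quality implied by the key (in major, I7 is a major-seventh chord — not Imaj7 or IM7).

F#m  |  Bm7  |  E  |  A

vi - ii7 - V - I

F#m: minor triad on F# = scale degree 6 → vi.
Bm7: root B is the supertonic; minor seventh chord there is ii7.
E: root E is the dominant; major triad there is V.
A has root A, degree 1 in A major, so I.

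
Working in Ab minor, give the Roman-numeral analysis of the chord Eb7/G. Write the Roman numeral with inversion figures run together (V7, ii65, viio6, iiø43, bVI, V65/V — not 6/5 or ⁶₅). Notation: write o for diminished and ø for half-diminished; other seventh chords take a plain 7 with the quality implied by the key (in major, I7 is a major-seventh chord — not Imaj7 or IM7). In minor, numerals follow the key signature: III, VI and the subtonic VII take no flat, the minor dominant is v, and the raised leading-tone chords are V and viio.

V65

The pitches Eb-G-Bb-Db form a dominant seventh chord rooted on Eb.
Eb is scale degree 5 in Ab minor, and a dominant seventh chord on that degree is written V7.
With G in the bass the chord is in first inversion, so the figured bass is 65.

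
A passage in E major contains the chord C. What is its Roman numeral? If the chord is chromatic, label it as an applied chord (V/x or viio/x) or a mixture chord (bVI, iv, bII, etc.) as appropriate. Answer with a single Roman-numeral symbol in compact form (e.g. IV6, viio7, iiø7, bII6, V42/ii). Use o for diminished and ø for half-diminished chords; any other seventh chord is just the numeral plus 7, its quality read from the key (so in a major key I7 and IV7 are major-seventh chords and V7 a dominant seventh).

The pitches C-E-G form a major triad rooted on C.
C is the lowered sixth degree of E major (diatonic 6 would be C#). This is a major triad on the lowered sixth degree, borrowed from the parallel minor.

bVI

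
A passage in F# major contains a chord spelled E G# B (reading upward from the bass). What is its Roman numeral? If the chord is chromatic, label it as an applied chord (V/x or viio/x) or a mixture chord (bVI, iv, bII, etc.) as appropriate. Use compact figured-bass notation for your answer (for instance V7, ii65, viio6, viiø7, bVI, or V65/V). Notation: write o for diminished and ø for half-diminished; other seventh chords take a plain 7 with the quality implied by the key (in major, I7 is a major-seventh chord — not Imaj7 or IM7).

bVII

Stacked in thirds the chord is E-G#-B: a major triad on E.
E is the lowered seventh degree of F# major (diatonic 7 would be E#). This is a major triad on the lowered seventh degree (the subtonic), borrowed from the parallel minor.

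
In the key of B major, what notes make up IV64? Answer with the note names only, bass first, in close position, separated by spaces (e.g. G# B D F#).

The numeral's case and figure indicate a major triad. In B major its root, the subdominant, is E.
Stacking thirds from E gives E-G#-B.
With the 64 figure the chord is in second inversion; from the bass B upward in close position it reads B-E-G#.

B E G#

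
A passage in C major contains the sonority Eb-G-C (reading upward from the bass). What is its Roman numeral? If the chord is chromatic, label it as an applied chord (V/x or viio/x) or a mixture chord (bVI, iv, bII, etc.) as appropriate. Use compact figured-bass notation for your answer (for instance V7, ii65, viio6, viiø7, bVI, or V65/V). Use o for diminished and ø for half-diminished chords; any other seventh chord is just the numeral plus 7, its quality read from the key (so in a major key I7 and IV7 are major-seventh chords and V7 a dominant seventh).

i6

Stacked in thirds the chord is C-Eb-G: a minor triad on C.
C is the first degree of C major. This is the minor tonic, borrowed from the parallel minor.
With Eb in the bass the chord is in first inversion, so the figured bass is 6.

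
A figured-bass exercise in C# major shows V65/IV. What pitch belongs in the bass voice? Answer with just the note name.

The applied chord V65/IV is rooted on C#: C#-E#-G#-B.
The figure 65 means first inversion — the third is in the bass.

E#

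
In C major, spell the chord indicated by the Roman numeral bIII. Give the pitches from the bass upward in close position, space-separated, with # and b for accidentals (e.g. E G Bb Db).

Eb G Bb

bIII is a major triad on the lowered third degree, borrowed from the parallel minor. In C major that root is Eb.
So the chord is Eb-G-Bb, a major triad.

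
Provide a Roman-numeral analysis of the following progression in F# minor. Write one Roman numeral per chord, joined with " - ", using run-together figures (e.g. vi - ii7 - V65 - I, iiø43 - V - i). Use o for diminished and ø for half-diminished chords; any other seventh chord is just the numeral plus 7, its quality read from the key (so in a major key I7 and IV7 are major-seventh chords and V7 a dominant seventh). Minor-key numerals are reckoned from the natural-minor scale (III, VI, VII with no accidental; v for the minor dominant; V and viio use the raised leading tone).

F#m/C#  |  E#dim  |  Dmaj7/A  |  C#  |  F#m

F#m/C#: root F# is the tonic; minor triad there is i64.
E#dim: root E# is the leading tone; diminished triad there is viio.
Dmaj7/A has root D, degree 6 in F# minor, so VI43.
C#: root C# is the dominant; major triad there is V.
F#m has root F#, degree 1 in F# minor, so i.

i64 - viio - VI43 - V - i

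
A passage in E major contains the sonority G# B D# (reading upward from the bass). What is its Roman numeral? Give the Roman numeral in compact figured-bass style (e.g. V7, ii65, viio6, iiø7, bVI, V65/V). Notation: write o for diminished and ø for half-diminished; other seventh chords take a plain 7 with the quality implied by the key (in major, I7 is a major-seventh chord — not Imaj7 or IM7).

iii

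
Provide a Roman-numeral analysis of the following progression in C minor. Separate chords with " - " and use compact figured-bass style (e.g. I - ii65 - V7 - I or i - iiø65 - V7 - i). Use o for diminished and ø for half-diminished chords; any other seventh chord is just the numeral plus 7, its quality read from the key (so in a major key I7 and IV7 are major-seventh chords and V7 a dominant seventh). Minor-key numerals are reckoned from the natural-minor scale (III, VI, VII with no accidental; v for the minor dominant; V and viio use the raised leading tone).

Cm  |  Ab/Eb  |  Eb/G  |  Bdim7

Cm: root C is the tonic; minor triad there is i.
Ab/Eb: major triad on Ab = scale degree 6 → VI64.
Eb/G has root Eb, degree 3 in C minor, so III6.
Bdim7: fully diminished seventh chord on B = scale degree 7 → viio7.

i - VI64 - III6 - viio7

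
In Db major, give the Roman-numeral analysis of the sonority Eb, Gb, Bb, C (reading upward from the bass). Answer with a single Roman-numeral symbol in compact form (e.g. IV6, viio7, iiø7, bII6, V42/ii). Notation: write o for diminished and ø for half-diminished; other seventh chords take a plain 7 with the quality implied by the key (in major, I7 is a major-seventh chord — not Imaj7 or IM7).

The pitches C-Eb-Gb-Bb form a half-diminished seventh chord rooted on C.
C is scale degree 7 in Db major, and a half-diminished seventh chord on that degree is written viiø7.
With Eb in the bass the chord is in first inversion, so the figured bass is 65.

viiø65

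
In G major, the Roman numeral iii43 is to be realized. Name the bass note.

F#

iii in G major has root B; the chord is B-D-F#-A.
The figure 43 means second inversion — the fifth is in the bass.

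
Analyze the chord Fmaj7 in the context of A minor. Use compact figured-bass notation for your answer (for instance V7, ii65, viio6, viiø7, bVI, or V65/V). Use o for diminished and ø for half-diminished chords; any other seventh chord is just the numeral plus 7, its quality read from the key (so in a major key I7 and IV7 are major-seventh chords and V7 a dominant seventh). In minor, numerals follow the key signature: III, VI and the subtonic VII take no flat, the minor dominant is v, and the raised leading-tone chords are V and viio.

VI7

Stacked in thirds the chord is F-A-C-E: a major seventh chord on F.
In A minor, F is the submediant; the diatonic major seventh chord there is VI7.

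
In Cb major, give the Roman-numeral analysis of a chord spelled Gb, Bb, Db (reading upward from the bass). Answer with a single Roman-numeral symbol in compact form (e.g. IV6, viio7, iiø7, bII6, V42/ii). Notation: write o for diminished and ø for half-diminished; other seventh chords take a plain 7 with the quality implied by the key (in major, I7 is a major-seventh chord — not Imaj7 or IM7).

Stacked in thirds the chord is Gb-Bb-Db: a major triad on Gb.
Gb is scale degree 5 in Cb major, and a major triad on that degree is written V.

V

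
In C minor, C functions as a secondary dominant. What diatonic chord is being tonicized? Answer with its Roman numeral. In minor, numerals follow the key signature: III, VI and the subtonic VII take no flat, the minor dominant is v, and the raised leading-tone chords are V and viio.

iv

The chord is a major triad on C.
A dominant resolves down a perfect fifth: C → F. In C minor, F is scale degree 4, i.e. iv.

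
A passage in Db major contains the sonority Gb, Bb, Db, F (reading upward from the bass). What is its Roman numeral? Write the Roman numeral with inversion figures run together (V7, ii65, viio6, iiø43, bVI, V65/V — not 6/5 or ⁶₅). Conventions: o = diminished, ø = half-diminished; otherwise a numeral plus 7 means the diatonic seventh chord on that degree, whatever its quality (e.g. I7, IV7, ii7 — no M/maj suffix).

The pitches Gb-Bb-Db-F form a major seventh chord rooted on Gb.
In Db major, Gb is the subdominant; the diatonic major seventh chord there is IV7.

IV7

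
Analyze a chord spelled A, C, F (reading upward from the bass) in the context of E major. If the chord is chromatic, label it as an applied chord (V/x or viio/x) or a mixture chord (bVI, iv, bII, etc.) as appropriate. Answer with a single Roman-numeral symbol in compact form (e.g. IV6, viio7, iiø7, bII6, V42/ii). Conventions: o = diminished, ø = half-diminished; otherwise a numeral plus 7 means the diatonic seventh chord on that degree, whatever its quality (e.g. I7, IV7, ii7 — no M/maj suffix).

bII6

The pitches F-A-C form a major triad rooted on F.
F is the lowered second degree of E major (diatonic 2 would be F#). This is the Neapolitan sixth — a major triad on the lowered second degree, here in its customary first inversion.
With A in the bass the chord is in first inversion, so the figured bass is 6.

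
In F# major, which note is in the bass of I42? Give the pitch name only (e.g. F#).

E#

I in F# major has root F#; the chord is F#-A#-C#-E#.
The figure 42 means third inversion — the seventh is in the bass.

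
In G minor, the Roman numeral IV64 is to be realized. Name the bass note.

G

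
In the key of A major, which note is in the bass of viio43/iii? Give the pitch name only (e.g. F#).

The applied chord viio43/iii is rooted on B#: B#-D#-F#-A.
The figure 43 means second inversion — the fifth is in the bass.

F#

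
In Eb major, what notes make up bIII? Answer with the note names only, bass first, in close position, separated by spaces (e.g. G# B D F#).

bIII is a major triad on the lowered third degree, borrowed from the parallel minor. In Eb major that root is Gb.
So the chord is Gb-Bb-Db.

Gb Bb Db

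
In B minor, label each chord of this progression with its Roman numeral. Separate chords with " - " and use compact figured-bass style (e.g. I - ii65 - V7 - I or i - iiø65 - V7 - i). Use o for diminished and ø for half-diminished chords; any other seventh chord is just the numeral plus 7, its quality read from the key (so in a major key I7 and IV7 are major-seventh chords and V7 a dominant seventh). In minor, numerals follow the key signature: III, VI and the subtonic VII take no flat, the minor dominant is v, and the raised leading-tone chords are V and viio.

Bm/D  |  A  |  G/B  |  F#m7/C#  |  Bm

Bm/D has root B, degree 1 in B minor, so i6.
A: major triad on A = scale degree 7 → VII.
G/B: root G is the submediant; major triad there is VI6.
F#m7/C#: minor seventh chord on F# = scale degree 5 → v43.
Bm: minor triad on B = scale degree 1 → i.

i6 - VII - VI6 - v43 - i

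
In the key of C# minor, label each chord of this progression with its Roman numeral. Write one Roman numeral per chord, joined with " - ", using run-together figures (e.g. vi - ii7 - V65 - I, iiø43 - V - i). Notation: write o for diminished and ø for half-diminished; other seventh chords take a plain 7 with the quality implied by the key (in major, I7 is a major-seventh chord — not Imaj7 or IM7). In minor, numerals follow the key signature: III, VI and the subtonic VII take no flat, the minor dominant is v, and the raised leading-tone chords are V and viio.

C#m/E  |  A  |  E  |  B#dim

C#m/E: root C# is the tonic; minor triad there is i6.
A: major triad on A = scale degree 6 → VI.
E: root E is the mediant; major triad there is III.
B#dim has root B#, degree 7 in C# minor, so viio.

i6 - VI - III - viio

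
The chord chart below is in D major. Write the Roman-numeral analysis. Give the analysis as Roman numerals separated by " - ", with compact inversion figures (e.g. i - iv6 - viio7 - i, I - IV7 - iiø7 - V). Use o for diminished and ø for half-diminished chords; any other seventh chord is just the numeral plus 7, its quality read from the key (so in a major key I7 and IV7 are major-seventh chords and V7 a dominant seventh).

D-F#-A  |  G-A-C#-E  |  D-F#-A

I - V42 - I

D-F#-A: root D is the tonic; major triad there is I.
G-A-C#-E: dominant seventh chord on A = scale degree 5 → V42.
D-F#-A: root D is the tonic; major triad there is I.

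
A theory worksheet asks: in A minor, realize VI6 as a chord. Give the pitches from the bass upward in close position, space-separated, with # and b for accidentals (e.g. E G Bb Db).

A C F

In A minor, the submediant is F, and the diatonic chord built there is a major triad.
Stacking thirds from F gives F-A-C.
With the 6 figure the chord is in first inversion; from the bass A upward in close position it reads A-C-F.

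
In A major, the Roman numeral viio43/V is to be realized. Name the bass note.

A

The applied chord viio43/V is rooted on D#: D#-F#-A-C.
The figure 43 means second inversion — the fifth is in the bass.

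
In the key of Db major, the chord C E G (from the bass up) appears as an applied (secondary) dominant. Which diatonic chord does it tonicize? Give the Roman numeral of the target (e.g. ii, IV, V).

The chord is a major triad on C.
A dominant resolves down a perfect fifth: C → F. In Db major, F is scale degree 3, i.e. iii.

iii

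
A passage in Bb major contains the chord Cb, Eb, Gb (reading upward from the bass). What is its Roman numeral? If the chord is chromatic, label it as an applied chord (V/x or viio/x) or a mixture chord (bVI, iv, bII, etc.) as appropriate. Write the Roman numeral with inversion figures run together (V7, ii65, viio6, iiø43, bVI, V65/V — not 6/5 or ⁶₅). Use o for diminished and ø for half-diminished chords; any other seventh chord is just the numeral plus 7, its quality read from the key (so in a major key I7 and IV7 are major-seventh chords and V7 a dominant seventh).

Stacked in thirds the chord is Cb-Eb-Gb: a major triad on Cb.
Cb is the lowered second degree of Bb major (diatonic 2 would be C). This is the Neapolitan chord — a major triad on the lowered second degree.

bII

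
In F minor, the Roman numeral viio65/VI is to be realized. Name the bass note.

Eb

The applied chord viio65/VI is rooted on C: C-Eb-Gb-Bbb.
The figure 65 means first inversion — the third is in the bass.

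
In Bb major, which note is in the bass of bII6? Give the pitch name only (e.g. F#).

Eb

bII in Bb major has root Cb; the chord is Cb-Eb-Gb.
The figure 6 means first inversion — the third is in the bass.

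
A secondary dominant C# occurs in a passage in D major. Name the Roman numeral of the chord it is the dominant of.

The chord is a major triad on C#.
A dominant resolves down a perfect fifth: C# → F#. In D major, F# is scale degree 3, i.e. iii.

iii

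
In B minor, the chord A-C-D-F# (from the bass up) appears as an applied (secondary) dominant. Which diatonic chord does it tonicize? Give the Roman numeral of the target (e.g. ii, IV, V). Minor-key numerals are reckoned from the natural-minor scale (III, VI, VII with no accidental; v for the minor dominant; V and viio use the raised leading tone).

The chord is a dominant seventh chord on D.
A dominant resolves down a perfect fifth: D → G. In B minor, G is scale degree 6, i.e. VI.

VI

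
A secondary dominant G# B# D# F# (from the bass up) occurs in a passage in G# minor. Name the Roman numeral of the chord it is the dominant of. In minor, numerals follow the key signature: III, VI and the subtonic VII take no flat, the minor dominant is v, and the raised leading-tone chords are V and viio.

The chord is a dominant seventh chord on G#.
A dominant resolves down a perfect fifth: G# → C#. In G# minor, C# is scale degree 4, i.e. iv.

iv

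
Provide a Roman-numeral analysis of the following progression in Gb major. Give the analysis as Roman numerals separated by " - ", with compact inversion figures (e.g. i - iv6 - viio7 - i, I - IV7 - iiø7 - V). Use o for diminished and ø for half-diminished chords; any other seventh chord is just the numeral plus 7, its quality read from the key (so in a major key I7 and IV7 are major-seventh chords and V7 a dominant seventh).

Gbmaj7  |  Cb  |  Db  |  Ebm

I7 - IV - V - vi

Gbmaj7 has root Gb, degree 1 in Gb major, so I7.
Cb: root Cb is the subdominant; major triad there is IV.
Db: root Db is the dominant; major triad there is V.
Ebm: minor triad on Eb = scale degree 6 → vi.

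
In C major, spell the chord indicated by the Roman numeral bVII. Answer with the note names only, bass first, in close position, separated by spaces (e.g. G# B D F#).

Bb D F

bVII is a major triad on the lowered seventh degree (the subtonic), borrowed from the parallel minor. In C major that root is Bb.
So the chord is Bb-D-F, a major triad.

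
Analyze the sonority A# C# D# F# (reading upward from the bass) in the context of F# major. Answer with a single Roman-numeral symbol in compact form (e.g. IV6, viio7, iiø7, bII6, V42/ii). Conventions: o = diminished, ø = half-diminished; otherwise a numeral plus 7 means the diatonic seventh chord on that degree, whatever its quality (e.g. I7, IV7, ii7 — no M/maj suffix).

The pitches D#-F#-A#-C# form a minor seventh chord rooted on D#.
D# is scale degree 6 in F# major, and a minor seventh chord on that degree is written vi7.
With A# in the bass the chord is in second inversion, so the figured bass is 43.

vi43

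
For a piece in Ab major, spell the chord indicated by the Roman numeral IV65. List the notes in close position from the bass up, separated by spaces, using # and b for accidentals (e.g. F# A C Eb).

F Ab C Db

The numeral's case and figure indicate a major seventh chord. In Ab major its root, scale degree 4, is Db.
That chord is spelled Db-F-Ab-C.
The figured bass 65 indicates first inversion, placing the third (F) in the bass: F-Ab-C-Db.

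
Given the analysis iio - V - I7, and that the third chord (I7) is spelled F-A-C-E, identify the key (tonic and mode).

F major

I7 is given as F-A-C-E — a major seventh chord with root F.
If F is scale degree 1 and the mode makes that degree carry a major seventh chord, the tonic is F and the mode is major.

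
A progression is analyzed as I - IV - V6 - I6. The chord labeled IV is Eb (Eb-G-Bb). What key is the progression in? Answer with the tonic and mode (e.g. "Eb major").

The chord Eb is a major triad rooted on Eb; its label is IV.
If Eb is scale degree 4 and the mode makes that degree carry a major triad, the tonic is Bb and the mode is major.

Bb major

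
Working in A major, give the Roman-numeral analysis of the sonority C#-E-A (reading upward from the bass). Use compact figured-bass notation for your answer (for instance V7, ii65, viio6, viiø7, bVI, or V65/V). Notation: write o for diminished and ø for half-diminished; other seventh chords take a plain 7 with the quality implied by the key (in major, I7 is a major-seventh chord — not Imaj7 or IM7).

The pitches A-C#-E form a major triad rooted on A.
A is scale degree 1 in A major, and a major triad on that degree is written I.
With C# in the bass the chord is in first inversion, so the figured bass is 6.

I6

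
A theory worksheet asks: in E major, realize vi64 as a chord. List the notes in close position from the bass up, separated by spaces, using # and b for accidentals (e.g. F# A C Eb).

The numeral's case and figure indicate a minor triad. In E major its root, scale degree 6, is C#.
Stacking thirds from C# gives C#-E-G#.
With the 64 figure the chord is in second inversion; from the bass G# upward in close position it reads G#-C#-E.

G# C# E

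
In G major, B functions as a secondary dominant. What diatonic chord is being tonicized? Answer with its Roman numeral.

vi

The chord is a major triad on B.
A dominant resolves down a perfect fifth: B → E. In G major, E is scale degree 6, i.e. vi.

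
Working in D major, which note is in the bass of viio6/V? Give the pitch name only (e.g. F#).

The applied chord viio6/V is rooted on G#: G#-B-D.
The figure 6 means first inversion — the third is in the bass.

B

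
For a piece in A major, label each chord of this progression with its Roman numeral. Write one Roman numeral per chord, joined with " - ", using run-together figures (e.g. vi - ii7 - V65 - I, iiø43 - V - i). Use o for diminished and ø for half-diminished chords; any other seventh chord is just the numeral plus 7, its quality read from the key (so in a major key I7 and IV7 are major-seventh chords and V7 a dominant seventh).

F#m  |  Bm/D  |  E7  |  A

vi - ii6 - V7 - I

F#m has root F#, degree 6 in A major, so vi.
Bm/D: root B is the supertonic; minor triad there is ii6.
E7: dominant seventh chord on E = scale degree 5 → V7.
A has root A, degree 1 in A major, so I.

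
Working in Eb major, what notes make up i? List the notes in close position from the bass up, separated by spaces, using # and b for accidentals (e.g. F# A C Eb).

Scale degree 1 in Eb major is Eb; here the chord built on it is altered to a minor triad. i is the minor tonic, borrowed from the parallel minor.
So the chord is Eb-Gb-Bb.

Eb Gb Bb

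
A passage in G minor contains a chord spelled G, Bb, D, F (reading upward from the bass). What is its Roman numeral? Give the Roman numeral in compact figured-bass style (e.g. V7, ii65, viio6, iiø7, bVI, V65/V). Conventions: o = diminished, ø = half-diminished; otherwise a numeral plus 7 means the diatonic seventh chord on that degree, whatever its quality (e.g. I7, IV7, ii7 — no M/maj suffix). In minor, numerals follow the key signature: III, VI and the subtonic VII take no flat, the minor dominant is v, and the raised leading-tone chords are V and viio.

i7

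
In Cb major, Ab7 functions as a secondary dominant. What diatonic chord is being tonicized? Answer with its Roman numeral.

ii

The chord is a dominant seventh chord on Ab.
A dominant resolves down a perfect fifth: Ab → Db. In Cb major, Db is scale degree 2, i.e. ii.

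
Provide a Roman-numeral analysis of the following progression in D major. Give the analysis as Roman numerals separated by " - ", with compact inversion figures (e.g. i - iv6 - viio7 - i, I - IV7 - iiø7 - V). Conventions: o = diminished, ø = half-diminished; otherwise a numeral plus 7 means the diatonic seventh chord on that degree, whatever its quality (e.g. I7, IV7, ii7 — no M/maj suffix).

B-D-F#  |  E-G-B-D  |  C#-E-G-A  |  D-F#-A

vi - ii7 - V65 - I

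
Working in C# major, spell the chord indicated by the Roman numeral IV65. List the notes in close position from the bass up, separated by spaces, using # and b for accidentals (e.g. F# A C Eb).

A# C# E# F#

In C# major, the fourth degree is F#, and the diatonic chord built there is a major seventh chord.
Stacking thirds from F# gives F#-A#-C#-E#.
With the 65 figure the chord is in first inversion; from the bass A# upward in close position it reads A#-C#-E#-F#.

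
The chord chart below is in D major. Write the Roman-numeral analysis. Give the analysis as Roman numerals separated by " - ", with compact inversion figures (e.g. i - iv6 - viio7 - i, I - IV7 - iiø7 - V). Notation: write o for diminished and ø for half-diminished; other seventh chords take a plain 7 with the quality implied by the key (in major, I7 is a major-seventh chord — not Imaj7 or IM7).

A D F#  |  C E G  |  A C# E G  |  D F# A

I64 - bVII - V7 - I

A-D-F#: major triad on D = scale degree 1 → I64.
C-E-G: major triad on C — chromatic; bVII (borrowed from the parallel minor).
A-C#-E-G: root A is the dominant; dominant seventh chord there is V7.
D-F#-A has root D, degree 1 in D major, so I.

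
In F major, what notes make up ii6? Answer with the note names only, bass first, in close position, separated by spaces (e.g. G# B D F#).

Bb D G

The numeral's case and figure indicate a minor triad. In F major its root, the supertonic, is G.
Stacking thirds from G gives G-Bb-D.
The figured bass 6 indicates first inversion, placing the third (Bb) in the bass: Bb-D-G.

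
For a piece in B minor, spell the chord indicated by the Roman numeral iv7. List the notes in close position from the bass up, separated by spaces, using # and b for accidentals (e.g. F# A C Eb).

In B minor, the fourth degree is E, and the diatonic chord built there is a minor seventh chord.
That chord is spelled E-G-B-D.

E G B D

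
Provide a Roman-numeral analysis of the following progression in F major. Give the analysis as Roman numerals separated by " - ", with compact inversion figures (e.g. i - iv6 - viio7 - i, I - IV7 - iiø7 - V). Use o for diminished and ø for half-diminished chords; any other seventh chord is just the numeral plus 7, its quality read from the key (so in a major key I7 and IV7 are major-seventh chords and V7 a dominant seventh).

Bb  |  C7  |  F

IV - V7 - I

Bb: major triad on Bb = scale degree 4 → IV.
C7 has root C, degree 5 in F major, so V7.
F: major triad on F = scale degree 1 → I.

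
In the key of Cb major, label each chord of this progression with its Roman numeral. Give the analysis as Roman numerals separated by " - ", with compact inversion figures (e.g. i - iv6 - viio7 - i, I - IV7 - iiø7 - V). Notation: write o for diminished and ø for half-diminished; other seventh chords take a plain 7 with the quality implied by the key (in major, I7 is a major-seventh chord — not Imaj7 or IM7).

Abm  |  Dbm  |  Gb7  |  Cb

Abm: minor triad on Ab = scale degree 6 → vi.
Dbm: root Db is the supertonic; minor triad there is ii.
Gb7 has root Gb, degree 5 in Cb major, so V7.
Cb: root Cb is the tonic; major triad there is I.

vi - ii - V7 - I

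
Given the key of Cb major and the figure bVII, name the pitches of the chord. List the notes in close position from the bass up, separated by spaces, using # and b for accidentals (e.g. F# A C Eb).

bVII is a major triad on the lowered seventh degree (the subtonic), borrowed from the parallel minor. In Cb major that root is Bbb.
So the chord is Bbb-Db-Fb.

Bbb Db Fb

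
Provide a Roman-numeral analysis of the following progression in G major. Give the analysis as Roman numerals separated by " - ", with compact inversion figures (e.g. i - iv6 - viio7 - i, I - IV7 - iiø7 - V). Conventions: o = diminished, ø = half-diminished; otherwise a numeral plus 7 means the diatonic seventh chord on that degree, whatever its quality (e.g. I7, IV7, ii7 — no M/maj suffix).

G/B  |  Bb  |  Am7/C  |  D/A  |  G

I6 - bIII - ii65 - V64 - I

G/B: major triad on G = scale degree 1 → I6.
Bb is non-diatonic — bIII, a mixture chord from G minor.
Am7/C: root A is the supertonic; minor seventh chord there is ii65.
D/A: major triad on D = scale degree 5 → V64.
G: root G is the tonic; major triad there is I.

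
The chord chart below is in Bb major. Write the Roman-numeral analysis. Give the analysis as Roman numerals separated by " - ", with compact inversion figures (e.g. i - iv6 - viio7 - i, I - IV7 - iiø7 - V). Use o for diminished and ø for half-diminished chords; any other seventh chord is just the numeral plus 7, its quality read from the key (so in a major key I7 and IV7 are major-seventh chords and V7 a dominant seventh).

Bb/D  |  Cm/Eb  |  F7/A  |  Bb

I6 - ii6 - V65 - I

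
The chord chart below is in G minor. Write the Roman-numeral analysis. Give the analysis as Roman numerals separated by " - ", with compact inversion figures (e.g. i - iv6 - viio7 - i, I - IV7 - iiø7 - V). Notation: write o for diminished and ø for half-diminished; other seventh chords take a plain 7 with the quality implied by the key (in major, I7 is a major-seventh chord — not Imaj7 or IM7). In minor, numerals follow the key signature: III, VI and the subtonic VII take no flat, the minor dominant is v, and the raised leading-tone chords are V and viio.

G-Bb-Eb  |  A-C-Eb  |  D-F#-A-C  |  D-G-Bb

VI6 - iio - V7 - i64

G-Bb-Eb: root Eb is the submediant; major triad there is VI6.
A-C-Eb: diminished triad on A = scale degree 2 → iio.
D-F#-A-C: dominant seventh chord on D = scale degree 5 → V7.
D-G-Bb: root G is the tonic; minor triad there is i64.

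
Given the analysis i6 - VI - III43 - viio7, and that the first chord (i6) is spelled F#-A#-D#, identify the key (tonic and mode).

D# minor

i6 is given as F#-A#-D# — a minor triad with root D#.
If D# is scale degree 1 and the mode makes that degree carry a minor triad, the tonic is D# and the mode is minor.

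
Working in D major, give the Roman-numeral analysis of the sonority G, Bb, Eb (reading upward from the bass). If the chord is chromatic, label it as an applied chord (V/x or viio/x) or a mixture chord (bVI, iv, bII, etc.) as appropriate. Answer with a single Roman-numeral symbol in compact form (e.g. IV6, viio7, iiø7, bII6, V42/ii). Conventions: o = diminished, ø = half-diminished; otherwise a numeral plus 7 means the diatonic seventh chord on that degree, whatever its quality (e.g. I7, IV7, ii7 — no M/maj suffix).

bII6

Stacked in thirds the chord is Eb-G-Bb: a major triad on Eb.
Eb is the lowered second degree of D major (diatonic 2 would be E). This is the Neapolitan sixth — a major triad on the lowered second degree, here in its customary first inversion.
With G in the bass the chord is in first inversion, so the figured bass is 6.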